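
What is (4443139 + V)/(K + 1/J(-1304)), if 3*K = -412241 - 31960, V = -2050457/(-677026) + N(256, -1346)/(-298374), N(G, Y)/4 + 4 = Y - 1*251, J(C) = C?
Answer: -292599865400262752908/9750843886200214539 ≈ -30.008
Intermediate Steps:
N(G, Y) = -1020 + 4*Y (N(G, Y) = -16 + 4*(Y - 1*251) = -16 + 4*(Y - 251) = -16 + 4*(-251 + Y) = -16 + (-1004 + 4*Y) = -1020 + 4*Y)
V = 308069365711/101003477862 (V = -2050457/(-677026) + (-1020 + 4*(-1346))/(-298374) = -2050457*(-1/677026) + (-1020 - 5384)*(-1/298374) = 2050457/677026 - 6404*(-1/298374) = 2050457/677026 + 3202/149187 = 308069365711/101003477862 ≈ 3.0501)
K = -148067 (K = (-412241 - 31960)/3 = (⅓)*(-444201) = -148067)
(4443139 + V)/(K + 1/J(-1304)) = (4443139 + 308069365711/101003477862)/(-148067 + 1/(-1304)) = 448772799693654529/(101003477862*(-148067 - 1/1304)) = 448772799693654529/(101003477862*(-193079369/1304)) = (448772799693654529/101003477862)*(-1304/193079369) = -292599865400262752908/9750843886200214539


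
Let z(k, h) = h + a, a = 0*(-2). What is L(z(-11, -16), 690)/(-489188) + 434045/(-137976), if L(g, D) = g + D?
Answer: -53105650321/16874050872 ≈ -3.1472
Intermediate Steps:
a = 0
z(k, h) = h (z(k, h) = h + 0 = h)
L(g, D) = D + g
L(z(-11, -16), 690)/(-489188) + 434045/(-137976) = (690 - 16)/(-489188) + 434045/(-137976) = 674*(-1/489188) + 434045*(-1/137976) = -337/244594 - 434045/137976 = -53105650321/16874050872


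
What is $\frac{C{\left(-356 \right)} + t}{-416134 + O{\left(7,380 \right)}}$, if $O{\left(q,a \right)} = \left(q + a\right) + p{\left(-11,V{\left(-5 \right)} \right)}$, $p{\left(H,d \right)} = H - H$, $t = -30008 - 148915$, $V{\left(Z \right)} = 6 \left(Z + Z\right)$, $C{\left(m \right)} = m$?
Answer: $\frac{179279}{415747} \approx 0.43122$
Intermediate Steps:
$V{\left(Z \right)} = 12 Z$ ($V{\left(Z \right)} = 6 \cdot 2 Z = 12 Z$)
$t = -178923$ ($t = -30008 - 148915 = -178923$)
$p{\left(H,d \right)} = 0$
$O{\left(q,a \right)} = a + q$ ($O{\left(q,a \right)} = \left(q + a\right) + 0 = \left(a + q\right) + 0 = a + q$)
$\frac{C{\left(-356 \right)} + t}{-416134 + O{\left(7,380 \right)}} = \frac{-356 - 178923}{-416134 + \left(380 + 7\right)} = - \frac{179279}{-416134 + 387} = - \frac{179279}{-415747} = \left(-179279\right) \left(- \frac{1}{415747}\right) = \frac{179279}{415747}$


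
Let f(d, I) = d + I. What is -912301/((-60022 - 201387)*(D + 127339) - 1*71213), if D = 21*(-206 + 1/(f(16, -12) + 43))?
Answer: 3298319/116259537423 ≈ 2.8370e-5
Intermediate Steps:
f(d, I) = I + d
D = -203301/47 (D = 21*(-206 + 1/((-12 + 16) + 43)) = 21*(-206 + 1/(4 + 43)) = 21*(-206 + 1/47) = 21*(-9681/47) = -203301/47 ≈ -4325.6)
-912301/((-60022 - 201387)*(D + 127339) - 1*71213) = -912301/((-60022 - 201387)*(-203301/47 + 127339) - 1*71213) = -912301/(-261409*5781632/47 - 71213) = -912301/(-1511370639488/47 - 71213) = -912301/(-1511373986499/47) = -912301*(-47/1511373986499) = 3298319/116259537423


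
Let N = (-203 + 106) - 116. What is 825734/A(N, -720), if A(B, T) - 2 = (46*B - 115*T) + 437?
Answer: 825734/73441 ≈ 11.243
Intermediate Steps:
N = -213 (N = -97 - 116 = -213)
A(B, T) = 439 - 115*T + 46*B (A(B, T) = 2 + ((46*B - 115*T) + 437) = 2 + ((-115*T + 46*B) + 437) = 2 + (437 - 115*T + 46*B) = 439 - 115*T + 46*B)
825734/A(N, -720) = 825734/(439 - 115*(-720) + 46*(-213)) = 825734/(439 + 82800 - 9798) = 825734/73441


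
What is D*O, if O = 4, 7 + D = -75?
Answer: -328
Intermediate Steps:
D = -82 (D = -7 - 75 = -82)
D*O = -82*4 = -328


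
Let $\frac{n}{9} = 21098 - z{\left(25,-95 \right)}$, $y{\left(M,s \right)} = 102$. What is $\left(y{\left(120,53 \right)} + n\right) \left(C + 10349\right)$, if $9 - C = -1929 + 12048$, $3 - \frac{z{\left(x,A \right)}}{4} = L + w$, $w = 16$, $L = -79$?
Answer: $44838312$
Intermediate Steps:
$z{\left(x,A \right)} = 264$ ($z{\left(x,A \right)} = 12 - 4 \left(-79 + 16\right) = 12 - -252 = 12 + 252 = 264$)
$C = -10110$ ($C = 9 - \left(-1929 + 12048\right) = 9 - 10119 = -10110$)
$n = 187506$ ($n = 9 \left(21098 - 264\right) = 9 \cdot 20834 = 187506$)
$\left(y{\left(120,53 \right)} + n\right) \left(C + 10349\right) = \left(102 + 187506\right) \left(-10110 + 10349\right) = 187608 \cdot 239 = 44838312$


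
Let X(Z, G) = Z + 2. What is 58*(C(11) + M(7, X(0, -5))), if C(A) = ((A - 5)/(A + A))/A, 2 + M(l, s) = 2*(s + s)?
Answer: 42282/121 ≈ 349.44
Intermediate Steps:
X(Z, G) = 2 + Z
M(l, s) = -2 + 4*s (M(l, s) = -2 + 2*(s + s) = -2 + 2*(2*s) = -2 + 4*s)
C(A) = (-5 + A)/(2*A²) (C(A) = ((-5 + A)/((2*A)))/A = ((-5 + A)*(1/(2*A)))/A = ((-5 + A)/(2*A))/A = (-5 + A)/(2*A²))
58*(C(11) + M(7, X(0, -5))) = 58*((½)*(-5 + 11)/11² + (-2 + 4*(2 + 0))) = 58*((½)*(1/121)*6 + (-2 + 4*2)) = 58*(3/121 + (-2 + 8)) = 58*(3/121 + 6) = 58*(729/121) = 42282/121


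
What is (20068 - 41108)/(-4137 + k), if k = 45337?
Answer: -263/515 ≈ -0.51068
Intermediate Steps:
(20068 - 41108)/(-4137 + k) = (20068 - 41108)/(-4137 + 45337) = -21040/41200 = -21040*1/41200 = -263/515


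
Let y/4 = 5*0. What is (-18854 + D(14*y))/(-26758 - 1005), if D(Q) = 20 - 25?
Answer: 18859/27763 ≈ 0.67929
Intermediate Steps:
y = 0 (y = 4*(5*0) = 4*0 = 0)
D(Q) = -5
(-18854 + D(14*y))/(-26758 - 1005) = (-18854 - 5)/(-26758 - 1005) = -18859/(-27763) = -18859*(-1/27763) = 18859/27763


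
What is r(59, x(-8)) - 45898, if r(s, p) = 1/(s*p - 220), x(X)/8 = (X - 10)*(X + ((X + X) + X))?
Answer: -12468283495/271652 ≈ -45898.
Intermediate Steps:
x(X) = 32*X*(-10 + X) (x(X) = 8*((X - 10)*(X + ((X + X) + X))) = 8*((-10 + X)*(X + (2*X + X))) = 8*((-10 + X)*(X + 3*X)) = 8*((-10 + X)*(4*X)) = 8*(4*X*(-10 + X)) = 32*X*(-10 + X))
r(s, p) = 1/(-220 + p*s) (r(s, p) = 1/(p*s - 220) = 1/(-220 + p*s))
r(59, x(-8)) - 45898 = 1/(-220 + (32*(-8)*(-10 - 8))*59) - 45898 = 1/(-220 + (32*(-8)*(-18))*59) - 45898 = 1/(-220 + 4608*59) - 45898 = 1/(-220 + 271872) - 45898 = 1/271652 - 45898 = -12468283495/271652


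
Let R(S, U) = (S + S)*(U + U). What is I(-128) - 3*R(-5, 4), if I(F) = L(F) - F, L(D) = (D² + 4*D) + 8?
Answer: 16248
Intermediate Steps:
R(S, U) = 4*S*U (R(S, U) = (2*S)*(2*U) = 4*S*U)
L(D) = 8 + D² + 4*D
I(F) = 8 + F² + 3*F (I(F) = (8 + F² + 4*F) - F = 8 + F² + 3*F)
I(-128) - 3*R(-5, 4) = (8 + (-128)² + 3*(-128)) - 3*4*(-5)*4 = (8 + 16384 - 384) - 3*(-80) = 16008 - 1*(-240) = 16008 + 240 = 16248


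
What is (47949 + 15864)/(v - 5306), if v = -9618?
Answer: -63813/14924 ≈ -4.2759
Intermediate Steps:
(47949 + 15864)/(v - 5306) = (47949 + 15864)/(-9618 - 5306) = 63813/(-14924) = 63813*(-1/14924) = -63813/14924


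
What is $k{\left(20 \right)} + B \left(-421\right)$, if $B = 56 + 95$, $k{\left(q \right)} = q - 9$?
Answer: $-63560$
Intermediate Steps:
$k{\left(q \right)} = -9 + q$
$B = 151$
$k{\left(20 \right)} + B \left(-421\right) = \left(-9 + 20\right) + 151 \left(-421\right) = 11 - 63571 = -63560$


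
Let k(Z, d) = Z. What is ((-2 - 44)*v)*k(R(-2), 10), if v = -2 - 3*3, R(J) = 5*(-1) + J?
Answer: -3542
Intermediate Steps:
R(J) = -5 + J
v = -11 (v = -2 - 9 = -11)
((-2 - 44)*v)*k(R(-2), 10) = ((-2 - 44)*(-11))*(-5 - 2) = -46*(-11)*(-7) = 506*(-7) = -3542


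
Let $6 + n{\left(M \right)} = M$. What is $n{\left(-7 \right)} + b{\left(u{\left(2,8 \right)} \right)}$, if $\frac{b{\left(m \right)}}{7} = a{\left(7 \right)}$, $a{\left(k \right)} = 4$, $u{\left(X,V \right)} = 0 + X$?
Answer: $15$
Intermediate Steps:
$n{\left(M \right)} = -6 + M$
$u{\left(X,V \right)} = X$
$b{\left(m \right)} = 28$ ($b{\left(m \right)} = 7 \cdot 4 = 28$)
$n{\left(-7 \right)} + b{\left(u{\left(2,8 \right)} \right)} = \left(-6 - 7\right) + 28 = -13 + 28 = 15$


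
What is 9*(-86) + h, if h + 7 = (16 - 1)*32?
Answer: -301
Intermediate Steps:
h = 473 (h = -7 + (16 - 1)*32 = -7 + 15*32 = -7 + 480 = 473)
9*(-86) + h = 9*(-86) + 473 = -774 + 473 = -301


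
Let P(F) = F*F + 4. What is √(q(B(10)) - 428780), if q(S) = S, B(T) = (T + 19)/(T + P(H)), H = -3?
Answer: I*√226823953/23 ≈ 654.81*I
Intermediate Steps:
P(F) = 4 + F² (P(F) = F² + 4 = 4 + F²)
B(T) = (19 + T)/(13 + T) (B(T) = (T + 19)/(T + (4 + (-3)²)) = (19 + T)/(T + (4 + 9)) = (19 + T)/(T + 13) = (19 + T)/(13 + T))
√(q(B(10)) - 428780) = √((19 + 10)/(13 + 10) - 428780) = √(29/23 - 428780) = √(-9861911/23) = I*√226823953/23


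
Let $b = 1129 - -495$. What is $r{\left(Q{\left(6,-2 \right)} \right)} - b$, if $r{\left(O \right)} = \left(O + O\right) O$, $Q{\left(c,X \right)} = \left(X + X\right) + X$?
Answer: $-1552$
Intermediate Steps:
$Q{\left(c,X \right)} = 3 X$ ($Q{\left(c,X \right)} = 2 X + X = 3 X$)
$r{\left(O \right)} = 2 O^{2}$ ($r{\left(O \right)} = 2 O O = 2 O^{2}$)
$b = 1624$ ($b = 1129 + 495 = 1624$)
$r{\left(Q{\left(6,-2 \right)} \right)} - b = 2 \left(3 \left(-2\right)\right)^{2} - 1624 = 2 \left(-6\right)^{2} - 1624 = 2 \cdot 36 - 1624 = 72 - 1624 = -1552$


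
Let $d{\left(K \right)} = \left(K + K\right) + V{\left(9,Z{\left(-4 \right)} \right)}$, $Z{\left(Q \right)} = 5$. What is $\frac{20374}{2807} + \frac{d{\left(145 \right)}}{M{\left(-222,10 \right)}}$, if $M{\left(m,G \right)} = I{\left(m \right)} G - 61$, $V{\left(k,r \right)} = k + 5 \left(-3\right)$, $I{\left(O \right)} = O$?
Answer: $\frac{45675906}{6402767} \approx 7.1338$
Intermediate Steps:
$V{\left(k,r \right)} = -15 + k$ ($V{\left(k,r \right)} = k - 15 = -15 + k$)
$M{\left(m,G \right)} = -61 + G m$ ($M{\left(m,G \right)} = m G - 61 = G m - 61 = -61 + G m$)
$d{\left(K \right)} = -6 + 2 K$ ($d{\left(K \right)} = \left(K + K\right) + \left(-15 + 9\right) = 2 K - 6 = -6 + 2 K$)
$\frac{20374}{2807} + \frac{d{\left(145 \right)}}{M{\left(-222,10 \right)}} = \frac{20374}{2807} + \frac{-6 + 2 \cdot 145}{-61 + 10 \left(-222\right)} = 20374 \cdot \frac{1}{2807} + \frac{-6 + 290}{-61 - 2220} = \frac{20374}{2807} + \frac{284}{-2281} = \frac{20374}{2807} + 284 \left(- \frac{1}{2281}\right) = \frac{20374}{2807} - \frac{284}{2281} = \frac{45675906}{6402767}$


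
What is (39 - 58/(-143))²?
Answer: 31753225/20449 ≈ 1552.8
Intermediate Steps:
(39 - 58/(-143))² = (39 - 58*(-1/143))² = (39 + 58/143)² = (5635/143)² = 31753225/20449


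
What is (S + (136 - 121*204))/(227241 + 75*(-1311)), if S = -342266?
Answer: -183407/64458 ≈ -2.8454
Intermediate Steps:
(S + (136 - 121*204))/(227241 + 75*(-1311)) = (-342266 + (136 - 121*204))/(227241 + 75*(-1311)) = (-342266 + (136 - 24684))/(227241 - 98325) = (-342266 - 24548)/128916 = -366814*1/128916 = -183407/64458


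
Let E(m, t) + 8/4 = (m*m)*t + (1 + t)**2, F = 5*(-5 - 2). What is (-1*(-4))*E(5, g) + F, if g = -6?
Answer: -543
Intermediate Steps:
F = -35 (F = 5*(-7) = -35)
E(m, t) = -2 + (1 + t)**2 + t*m**2 (E(m, t) = -2 + ((m*m)*t + (1 + t)**2) = -2 + (m**2*t + (1 + t)**2) = -2 + (t*m**2 + (1 + t)**2) = -2 + ((1 + t)**2 + t*m**2) = -2 + (1 + t)**2 + t*m**2)
(-1*(-4))*E(5, g) + F = (-1*(-4))*(-2 + (1 - 6)**2 - 6*5**2) - 35 = 4*(-2 + (-5)**2 - 6*25) - 35 = 4*(-2 + 25 - 150) - 35 = 4*(-127) - 35 = -508 - 35 = -543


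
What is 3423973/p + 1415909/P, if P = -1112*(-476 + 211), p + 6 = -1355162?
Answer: 113727275509/49917613280 ≈ 2.2783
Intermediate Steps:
p = -1355168 (p = -6 - 1355162 = -1355168)
P = 294680 (P = -1112*(-265) = 294680)
3423973/p + 1415909/P = 3423973/(-1355168) + 1415909/294680 = 3423973*(-1/1355168) + 1415909*(1/294680) = -3423973/1355168 + 1415909/294680 = 113727275509/49917613280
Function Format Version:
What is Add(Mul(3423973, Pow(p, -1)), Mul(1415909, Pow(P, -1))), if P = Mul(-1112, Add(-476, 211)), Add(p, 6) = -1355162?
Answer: Rational(113727275509, 49917613280) ≈ 2.2783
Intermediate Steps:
p = -1355168 (p = Add(-6, -1355162) = -1355168)
P = 294680 (P = Mul(-1112, -265) = 294680)
Add(Mul(3423973, Pow(p, -1)), Mul(1415909, Pow(P, -1))) = Add(Mul(3423973, Pow(-1355168, -1)), Mul(1415909, Pow(294680, -1))) = Add(Mul(3423973, Rational(-1, 1355168)), Mul(1415909, Rational(1, 294680))) = Add(Rational(-3423973, 1355168), Rational(1415909, 294680)) = Rational(113727275509, 49917613280)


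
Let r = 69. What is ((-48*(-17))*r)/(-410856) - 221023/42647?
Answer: -20768677/3904139 ≈ -5.3197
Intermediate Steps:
((-48*(-17))*r)/(-410856) - 221023/42647 = (-48*(-17)*69)/(-410856) - 221023/42647 = (816*69)*(-1/410856) - 221023*1/42647 = 56304*(-1/410856) - 20093/3877 = -138/1007 - 20093/3877 = -20768677/3904139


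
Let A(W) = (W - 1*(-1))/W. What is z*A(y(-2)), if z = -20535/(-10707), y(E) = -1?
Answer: 0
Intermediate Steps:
A(W) = (1 + W)/W (A(W) = (W + 1)/W = (1 + W)/W)
z = 6845/3569 (z = -20535*(-1/10707) = 6845/3569 ≈ 1.9179)
z*A(y(-2)) = 6845*((1 - 1)/(-1))/3569 = 6845*(-1*0)/3569 = (6845/3569)*0 = 0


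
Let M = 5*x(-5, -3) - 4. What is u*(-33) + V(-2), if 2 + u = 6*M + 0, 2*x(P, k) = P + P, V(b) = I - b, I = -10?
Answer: 5800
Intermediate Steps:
V(b) = -10 - b
x(P, k) = P (x(P, k) = (P + P)/2 = (2*P)/2 = P)
M = -29 (M = 5*(-5) - 4 = -25 - 4 = -29)
u = -176 (u = -2 + (6*(-29) + 0) = -2 + (-174 + 0) = -2 - 174 = -176)
u*(-33) + V(-2) = -176*(-33) + (-10 - 1*(-2)) = 5808 + (-10 + 2) = 5808 - 8 = 5800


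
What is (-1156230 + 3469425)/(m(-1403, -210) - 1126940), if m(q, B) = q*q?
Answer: 2313195/841469 ≈ 2.7490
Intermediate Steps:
m(q, B) = q²
(-1156230 + 3469425)/(m(-1403, -210) - 1126940) = (-1156230 + 3469425)/((-1403)² - 1126940) = 2313195/(1968409 - 1126940) = 2313195/841469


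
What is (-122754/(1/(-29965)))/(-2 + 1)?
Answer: -3678323610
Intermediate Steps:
(-122754/(1/(-29965)))/(-2 + 1) = -122754/(-1/29965)/(-1) = -122754*(-29965)*(-1) = 3678323610*(-1) = -3678323610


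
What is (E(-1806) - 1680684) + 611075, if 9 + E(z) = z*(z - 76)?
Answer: 2329274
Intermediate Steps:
E(z) = -9 + z*(-76 + z) (E(z) = -9 + z*(z - 76) = -9 + z*(-76 + z))
(E(-1806) - 1680684) + 611075 = ((-9 + (-1806)**2 - 76*(-1806)) - 1680684) + 611075 = ((-9 + 3261636 + 137256) - 1680684) + 611075 = (3398883 - 1680684) + 611075 = 1718199 + 611075 = 2329274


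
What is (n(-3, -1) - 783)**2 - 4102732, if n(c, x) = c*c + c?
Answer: -3499003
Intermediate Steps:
n(c, x) = c + c**2 (n(c, x) = c**2 + c = c + c**2)
(n(-3, -1) - 783)**2 - 4102732 = (-3*(1 - 3) - 783)**2 - 4102732 = (-3*(-2) - 783)**2 - 4102732 = (6 - 783)**2 - 4102732 = (-777)**2 - 4102732 = 603729 - 4102732 = -3499003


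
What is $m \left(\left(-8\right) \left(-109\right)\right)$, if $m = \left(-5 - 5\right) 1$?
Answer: $-8720$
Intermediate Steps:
$m = -10$ ($m = \left(-10\right) 1 = -10$)
$m \left(\left(-8\right) \left(-109\right)\right) = - 10 \left(\left(-8\right) \left(-109\right)\right) = \left(-10\right) 872 = -8720$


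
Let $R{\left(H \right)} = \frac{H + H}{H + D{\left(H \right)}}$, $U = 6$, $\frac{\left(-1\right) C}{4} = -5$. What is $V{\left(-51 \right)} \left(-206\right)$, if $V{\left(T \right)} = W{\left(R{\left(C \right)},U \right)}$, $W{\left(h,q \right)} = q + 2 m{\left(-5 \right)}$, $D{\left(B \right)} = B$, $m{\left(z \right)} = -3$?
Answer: $0$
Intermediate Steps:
$C = 20$ ($C = \left(-4\right) \left(-5\right) = 20$)
$R{\left(H \right)} = 1$ ($R{\left(H \right)} = \frac{H + H}{H + H} = \frac{2 H}{2 H} = 2 H \frac{1}{2 H} = 1$)
$W{\left(h,q \right)} = -6 + q$ ($W{\left(h,q \right)} = q + 2 \left(-3\right) = q - 6 = -6 + q$)
$V{\left(T \right)} = 0$ ($V{\left(T \right)} = -6 + 6 = 0$)
$V{\left(-51 \right)} \left(-206\right) = 0 \left(-206\right) = 0$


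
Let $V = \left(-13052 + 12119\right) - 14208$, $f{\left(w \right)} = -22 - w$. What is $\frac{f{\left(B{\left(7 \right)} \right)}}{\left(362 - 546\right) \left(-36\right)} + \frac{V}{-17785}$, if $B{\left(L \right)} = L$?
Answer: $\frac{99778219}{117807840} \approx 0.84696$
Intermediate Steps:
$V = -15141$ ($V = -933 - 14208 = -15141$)
$\frac{f{\left(B{\left(7 \right)} \right)}}{\left(362 - 546\right) \left(-36\right)} + \frac{V}{-17785} = \frac{-22 - 7}{\left(362 - 546\right) \left(-36\right)} - \frac{15141}{-17785} = \frac{-22 - 7}{\left(362 - 546\right) \left(-36\right)} - - \frac{15141}{17785} = - \frac{29}{\left(-184\right) \left(-36\right)} + \frac{15141}{17785} = - \frac{29}{6624} + \frac{15141}{17785} = \frac{99778219}{117807840}$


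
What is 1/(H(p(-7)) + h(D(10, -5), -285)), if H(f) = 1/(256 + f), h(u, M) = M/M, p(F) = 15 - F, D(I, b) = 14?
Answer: 278/279 ≈ 0.99642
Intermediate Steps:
h(u, M) = 1
1/(H(p(-7)) + h(D(10, -5), -285)) = 1/(1/(256 + (15 - 1*(-7))) + 1) = 1/(1/(256 + (15 + 7)) + 1) = 1/(1/(256 + 22) + 1) = 1/(1/278 + 1) = 1/(279/278) = 278/279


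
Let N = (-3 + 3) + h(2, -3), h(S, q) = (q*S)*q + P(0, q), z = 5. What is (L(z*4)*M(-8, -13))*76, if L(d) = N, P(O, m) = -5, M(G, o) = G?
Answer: -7904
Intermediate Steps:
h(S, q) = -5 + S*q**2 (h(S, q) = (q*S)*q - 5 = (S*q)*q - 5 = S*q**2 - 5 = -5 + S*q**2)
N = 13 (N = (-3 + 3) + (-5 + 2*(-3)**2) = 0 + (-5 + 2*9) = 0 + (-5 + 18) = 0 + 13 = 13)
L(d) = 13
(L(z*4)*M(-8, -13))*76 = (13*(-8))*76 = -104*76 = -7904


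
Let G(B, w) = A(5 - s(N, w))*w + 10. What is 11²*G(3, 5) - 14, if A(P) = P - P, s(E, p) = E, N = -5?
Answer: 1196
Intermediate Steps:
A(P) = 0
G(B, w) = 10 (G(B, w) = 0*w + 10 = 0 + 10 = 10)
11²*G(3, 5) - 14 = 11²*10 - 14 = 121*10 - 14 = 1210 - 14 = 1196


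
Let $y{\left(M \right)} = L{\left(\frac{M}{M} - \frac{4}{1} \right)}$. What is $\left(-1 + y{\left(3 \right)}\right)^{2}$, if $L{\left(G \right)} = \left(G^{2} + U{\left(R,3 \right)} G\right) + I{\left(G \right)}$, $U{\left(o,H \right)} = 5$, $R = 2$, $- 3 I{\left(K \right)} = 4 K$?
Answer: $9$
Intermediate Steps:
$I{\left(K \right)} = - \frac{4 K}{3}$
$L{\left(G \right)} = G^{2} + \frac{11 G}{3}$ ($L{\left(G \right)} = \left(G^{2} + 5 G\right) - \frac{4 G}{3} = G^{2} + \frac{11 G}{3}$)
$y{\left(M \right)} = -2$ ($y{\left(M \right)} = \frac{\left(\frac{M}{M} - \frac{4}{1}\right) \left(11 + 3 \left(\frac{M}{M} - \frac{4}{1}\right)\right)}{3} = \frac{\left(1 - 4\right) \left(11 + 3 \left(1 - 4\right)\right)}{3} = \frac{1}{3} \left(-3\right) \left(11 + 3 \left(-3\right)\right) = \frac{1}{3} \left(-3\right) \left(11 - 9\right) = \frac{1}{3} \left(-3\right) 2 = -2$)
$\left(-1 + y{\left(3 \right)}\right)^{2} = \left(-1 - 2\right)^{2} = \left(-3\right)^{2} = 9$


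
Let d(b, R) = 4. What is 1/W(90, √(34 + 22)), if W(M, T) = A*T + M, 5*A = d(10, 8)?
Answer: 1125/100802 - 10*√14/50401 ≈ 0.010418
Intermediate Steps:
A = ⅘ (A = (⅕)*4 = ⅘ ≈ 0.80000)
W(M, T) = M + 4*T/5 (W(M, T) = 4*T/5 + M = M + 4*T/5)
1/W(90, √(34 + 22)) = 1/(90 + 4*√(34 + 22)/5) = 1/(90 + 4*√56/5) = 1/(90 + 4*(2*√14)/5) = 1/(90 + 8*√14/5)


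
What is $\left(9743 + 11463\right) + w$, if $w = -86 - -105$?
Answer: $21225$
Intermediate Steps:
$w = 19$ ($w = -86 + 105 = 19$)
$\left(9743 + 11463\right) + w = \left(9743 + 11463\right) + 19 = 21206 + 19 = 21225$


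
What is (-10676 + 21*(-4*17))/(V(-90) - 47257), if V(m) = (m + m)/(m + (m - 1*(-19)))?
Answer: 114632/447541 ≈ 0.25614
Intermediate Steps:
V(m) = 2*m/(19 + 2*m) (V(m) = (2*m)/(m + (m + 19)) = (2*m)/(m + (19 + m)) = (2*m)/(19 + 2*m) = 2*m/(19 + 2*m))
(-10676 + 21*(-4*17))/(V(-90) - 47257) = (-10676 + 21*(-4*17))/(2*(-90)/(19 + 2*(-90)) - 47257) = (-10676 + 21*(-68))/(2*(-90)/(19 - 180) - 47257) = (-10676 - 1428)/(2*(-90)/(-161) - 47257) = -12104/(2*(-90)*(-1/161) - 47257) = -12104/(180/161 - 47257) = -12104/(-7608197/161) = -12104*(-161/7608197) = 114632/447541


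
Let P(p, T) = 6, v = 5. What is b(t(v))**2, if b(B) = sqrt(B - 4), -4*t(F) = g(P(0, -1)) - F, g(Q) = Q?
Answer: -17/4 ≈ -4.2500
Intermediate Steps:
t(F) = -3/2 + F/4 (t(F) = -(6 - F)/4 = -3/2 + F/4)
b(B) = sqrt(-4 + B)
b(t(v))**2 = (sqrt(-4 + (-3/2 + (1/4)*5)))**2 = (sqrt(-4 + (-3/2 + 5/4)))**2 = (sqrt(-4 - 1/4))**2 = (sqrt(-17/4))**2 = (I*sqrt(17)/2)**2 = -17/4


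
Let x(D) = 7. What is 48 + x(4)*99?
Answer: 741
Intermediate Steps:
48 + x(4)*99 = 48 + 7*99 = 48 + 693 = 741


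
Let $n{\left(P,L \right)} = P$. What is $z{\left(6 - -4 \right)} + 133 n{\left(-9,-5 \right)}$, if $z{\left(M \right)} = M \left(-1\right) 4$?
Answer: $-1237$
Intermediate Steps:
$z{\left(M \right)} = - 4 M$ ($z{\left(M \right)} = - M 4 = - 4 M$)
$z{\left(6 - -4 \right)} + 133 n{\left(-9,-5 \right)} = - 4 \left(6 - -4\right) + 133 \left(-9\right) = - 4 \left(6 + 4\right) - 1197 = \left(-4\right) 10 - 1197 = -40 - 1197 = -1237$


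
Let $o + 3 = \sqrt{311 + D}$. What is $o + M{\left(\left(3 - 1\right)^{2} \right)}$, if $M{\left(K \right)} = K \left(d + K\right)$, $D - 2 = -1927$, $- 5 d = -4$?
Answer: $\frac{81}{5} + i \sqrt{1614} \approx 16.2 + 40.175 i$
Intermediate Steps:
$d = \frac{4}{5}$ ($d = \left(- \frac{1}{5}\right) \left(-4\right) = \frac{4}{5} \approx 0.8$)
$D = -1925$ ($D = 2 - 1927 = -1925$)
$o = -3 + i \sqrt{1614}$ ($o = -3 + \sqrt{311 - 1925} = -3 + \sqrt{-1614} = -3 + i \sqrt{1614} \approx -3.0 + 40.175 i$)
$M{\left(K \right)} = K \left(\frac{4}{5} + K\right)$
$o + M{\left(\left(3 - 1\right)^{2} \right)} = \left(-3 + i \sqrt{1614}\right) + \frac{\left(3 - 1\right)^{2} \left(4 + 5 \left(3 - 1\right)^{2}\right)}{5} = \left(-3 + i \sqrt{1614}\right) + \frac{2^{2} \left(4 + 5 \cdot 2^{2}\right)}{5} = \left(-3 + i \sqrt{1614}\right) + \frac{1}{5} \cdot 4 \left(4 + 5 \cdot 4\right) = \left(-3 + i \sqrt{1614}\right) + \frac{1}{5} \cdot 4 \left(4 + 20\right) = \left(-3 + i \sqrt{1614}\right) + \frac{1}{5} \cdot 4 \cdot 24 = \left(-3 + i \sqrt{1614}\right) + \frac{96}{5} = \frac{81}{5} + i \sqrt{1614}$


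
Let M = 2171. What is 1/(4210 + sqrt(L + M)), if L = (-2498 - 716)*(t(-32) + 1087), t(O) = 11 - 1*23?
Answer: 4210/21176979 - I*sqrt(3452879)/21176979 ≈ 0.0001988 - 8.7746e-5*I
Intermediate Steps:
t(O) = -12 (t(O) = 11 - 23 = -12)
L = -3455050 (L = (-2498 - 716)*(-12 + 1087) = -3214*1075 = -3455050)
1/(4210 + sqrt(L + M)) = 1/(4210 + sqrt(-3455050 + 2171)) = 1/(4210 + sqrt(-3452879)) = 1/(4210 + I*sqrt(3452879))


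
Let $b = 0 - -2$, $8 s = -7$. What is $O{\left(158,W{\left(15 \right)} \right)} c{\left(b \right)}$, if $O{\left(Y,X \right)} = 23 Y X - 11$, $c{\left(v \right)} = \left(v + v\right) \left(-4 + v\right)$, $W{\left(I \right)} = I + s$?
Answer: $-410554$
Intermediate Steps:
$s = - \frac{7}{8}$ ($s = \frac{1}{8} \left(-7\right) = - \frac{7}{8} \approx -0.875$)
$b = 2$ ($b = 0 + 2 = 2$)
$W{\left(I \right)} = - \frac{7}{8} + I$ ($W{\left(I \right)} = I - \frac{7}{8} = - \frac{7}{8} + I$)
$c{\left(v \right)} = 2 v \left(-4 + v\right)$
$O{\left(Y,X \right)} = -11 + 23 X Y$ ($O{\left(Y,X \right)} = 23 X Y - 11 = -11 + 23 X Y$)
$O{\left(158,W{\left(15 \right)} \right)} c{\left(b \right)} = \left(-11 + 23 \left(- \frac{7}{8} + 15\right) 158\right) 2 \cdot 2 \left(-4 + 2\right) = \left(-11 + 23 \cdot \frac{113}{8} \cdot 158\right) 2 \cdot 2 \left(-2\right) = \left(-11 + \frac{205321}{4}\right) \left(-8\right) = \frac{205277}{4} \left(-8\right) = -410554$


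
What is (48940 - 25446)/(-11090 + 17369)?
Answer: 23494/6279 ≈ 3.7417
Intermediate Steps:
(48940 - 25446)/(-11090 + 17369) = 23494/6279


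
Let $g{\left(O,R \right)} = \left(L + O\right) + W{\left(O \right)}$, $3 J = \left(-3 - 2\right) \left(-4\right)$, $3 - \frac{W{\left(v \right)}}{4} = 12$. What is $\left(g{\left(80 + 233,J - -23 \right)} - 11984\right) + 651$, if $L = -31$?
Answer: $-11087$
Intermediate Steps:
$W{\left(v \right)} = -36$ ($W{\left(v \right)} = 12 - 48 = -36$)
$J = \frac{20}{3}$ ($J = \frac{\left(-3 - 2\right) \left(-4\right)}{3} = \frac{\left(-5\right) \left(-4\right)}{3} = \frac{1}{3} \cdot 20 = \frac{20}{3} \approx 6.6667$)
$g{\left(O,R \right)} = -67 + O$ ($g{\left(O,R \right)} = \left(-31 + O\right) - 36 = -67 + O$)
$\left(g{\left(80 + 233,J - -23 \right)} - 11984\right) + 651 = \left(\left(-67 + \left(80 + 233\right)\right) - 11984\right) + 651 = \left(\left(-67 + 313\right) + \left(-66852 + 54868\right)\right) + 651 = \left(246 - 11984\right) + 651 = -11738 + 651 = -11087$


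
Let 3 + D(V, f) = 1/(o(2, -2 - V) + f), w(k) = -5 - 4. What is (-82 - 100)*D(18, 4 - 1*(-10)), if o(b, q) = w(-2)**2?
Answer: 51688/95 ≈ 544.08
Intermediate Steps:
w(k) = -9
o(b, q) = 81 (o(b, q) = (-9)**2 = 81)
D(V, f) = -3 + 1/(81 + f)
(-82 - 100)*D(18, 4 - 1*(-10)) = (-82 - 100)*((-242 - 3*(4 - 1*(-10)))/(81 + (4 - 1*(-10)))) = -182*(-242 - 3*(4 + 10))/(81 + (4 + 10)) = -182*(-242 - 3*14)/(81 + 14) = -182*(-242 - 42)/95 = -182*(-284)/95 = -182*(-284/95) = 51688/95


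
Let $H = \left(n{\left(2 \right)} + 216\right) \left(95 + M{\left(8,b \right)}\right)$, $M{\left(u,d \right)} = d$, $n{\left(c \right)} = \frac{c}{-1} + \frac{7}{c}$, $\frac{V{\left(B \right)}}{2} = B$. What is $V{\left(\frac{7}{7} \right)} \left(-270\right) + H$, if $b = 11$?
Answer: $22515$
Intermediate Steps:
$V{\left(B \right)} = 2 B$
$n{\left(c \right)} = - c + \frac{7}{c}$ ($n{\left(c \right)} = c \left(-1\right) + \frac{7}{c} = - c + \frac{7}{c}$)
$H = 23055$ ($H = \left(\left(\left(-1\right) 2 + \frac{7}{2}\right) + 216\right) \left(95 + 11\right) = \left(\left(-2 + 7 \cdot \frac{1}{2}\right) + 216\right) 106 = \left(\left(-2 + \frac{7}{2}\right) + 216\right) 106 = \left(\frac{3}{2} + 216\right) 106 = \frac{435}{2} \cdot 106 = 23055$)
$V{\left(\frac{7}{7} \right)} \left(-270\right) + H = 2 \cdot \frac{7}{7} \left(-270\right) + 23055 = 2 \cdot 7 \cdot \frac{1}{7} \left(-270\right) + 23055 = 2 \cdot 1 \left(-270\right) + 23055 = 2 \left(-270\right) + 23055 = -540 + 23055 = 22515$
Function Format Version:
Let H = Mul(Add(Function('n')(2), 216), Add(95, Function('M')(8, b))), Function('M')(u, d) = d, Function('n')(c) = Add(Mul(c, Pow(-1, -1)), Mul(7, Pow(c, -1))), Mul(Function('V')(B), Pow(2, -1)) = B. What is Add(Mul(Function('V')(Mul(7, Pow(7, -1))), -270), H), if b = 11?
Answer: 22515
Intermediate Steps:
Function('V')(B) = Mul(2, B)
Function('n')(c) = Add(Mul(-1, c), Mul(7, Pow(c, -1))) (Function('n')(c) = Add(Mul(c, -1), Mul(7, Pow(c, -1))) = Add(Mul(-1, c), Mul(7, Pow(c, -1))))
H = 23055 (H = Mul(Add(Add(Mul(-1, 2), Mul(7, Pow(2, -1))), 216), Add(95, 11)) = Mul(Add(Add(-2, Mul(7, Rational(1, 2))), 216), 106) = Mul(Add(Add(-2, Rational(7, 2)), 216), 106) = Mul(Add(Rational(3, 2), 216), 106) = Mul(Rational(435, 2), 106) = 23055)
Add(Mul(Function('V')(Mul(7, Pow(7, -1))), -270), H) = Add(Mul(Mul(2, Mul(7, Pow(7, -1))), -270), 23055) = Add(Mul(Mul(2, Mul(7, Rational(1, 7))), -270), 23055) = Add(Mul(Mul(2, 1), -270), 23055) = Add(Mul(2, -270), 23055) = Add(-540, 23055) = 22515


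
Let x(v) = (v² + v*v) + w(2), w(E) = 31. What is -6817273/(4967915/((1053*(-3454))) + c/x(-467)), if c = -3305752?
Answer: 3605244785291756178/4730091404953 ≈ 7.6219e+5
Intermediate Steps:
x(v) = 31 + 2*v² (x(v) = (v² + v*v) + 31 = (v² + v²) + 31 = 2*v² + 31 = 31 + 2*v²)
-6817273/(4967915/((1053*(-3454))) + c/x(-467)) = -6817273/(4967915/((1053*(-3454))) - 3305752/(31 + 2*(-467)²)) = -6817273/(4967915/(-3637062) - 3305752/(31 + 2*218089)) = -6817273/(4967915*(-1/3637062) - 3305752/(31 + 436178)) = -6817273/(-4967915/3637062 - 3305752/436209) = -6817273/(-4730091404953/528839725986) = -6817273*(-528839725986/4730091404953) = 3605244785291756178/4730091404953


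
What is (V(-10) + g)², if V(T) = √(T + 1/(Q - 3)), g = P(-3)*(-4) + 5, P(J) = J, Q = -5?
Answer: 2231/8 + 153*I*√2/2 ≈ 278.88 + 108.19*I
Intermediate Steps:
g = 17 (g = -3*(-4) + 5 = 12 + 5 = 17)
V(T) = √(-⅛ + T) (V(T) = √(T + 1/(-5 - 3)) = √(T + 1/(-8)) = √(T - ⅛) = √(-⅛ + T))
(V(-10) + g)² = (√(-2 + 16*(-10))/4 + 17)² = (√(-2 - 160)/4 + 17)² = (√(-162)/4 + 17)² = ((9*I*√2)/4 + 17)² = (9*I*√2/4 + 17)² = (17 + 9*I*√2/4)²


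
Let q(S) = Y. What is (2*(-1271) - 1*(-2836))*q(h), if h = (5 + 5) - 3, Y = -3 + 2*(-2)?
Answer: -2058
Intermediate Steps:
Y = -7 (Y = -3 - 4 = -7)
h = 7 (h = 10 - 3 = 7)
q(S) = -7
(2*(-1271) - 1*(-2836))*q(h) = (2*(-1271) - 1*(-2836))*(-7) = (-2542 + 2836)*(-7) = 294*(-7) = -2058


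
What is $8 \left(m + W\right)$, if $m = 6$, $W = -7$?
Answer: $-8$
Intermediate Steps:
$8 \left(m + W\right) = 8 \left(6 - 7\right) = 8 \left(-1\right) = -8$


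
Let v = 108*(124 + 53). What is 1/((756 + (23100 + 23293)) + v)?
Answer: 1/66265 ≈ 1.5091e-5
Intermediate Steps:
v = 19116 (v = 108*177 = 19116)
1/((756 + (23100 + 23293)) + v) = 1/((756 + (23100 + 23293)) + 19116) = 1/((756 + 46393) + 19116) = 1/(47149 + 19116) = 1/66265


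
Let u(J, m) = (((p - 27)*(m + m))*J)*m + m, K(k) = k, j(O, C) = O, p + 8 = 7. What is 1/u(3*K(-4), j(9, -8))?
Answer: 1/54441 ≈ 1.8369e-5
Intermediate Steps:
p = -1 (p = -8 + 7 = -1)
u(J, m) = m - 56*J*m² (u(J, m) = (((-1 - 27)*(m + m))*J)*m + m = ((-56*m)*J)*m + m = (-56*J*m)*m + m = -56*J*m² + m = m - 56*J*m²)
1/u(3*K(-4), j(9, -8)) = 1/(9*(1 - 56*3*(-4)*9)) = 1/(9*(1 - 56*(-12)*9)) = 1/(9*(1 + 6048)) = 1/(9*6049) = 1/54441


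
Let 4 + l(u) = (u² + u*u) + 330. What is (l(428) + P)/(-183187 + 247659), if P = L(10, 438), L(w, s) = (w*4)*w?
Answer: 183547/32236 ≈ 5.6938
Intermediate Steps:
L(w, s) = 4*w² (L(w, s) = (4*w)*w = 4*w²)
P = 400 (P = 4*10² = 4*100 = 400)
l(u) = 326 + 2*u² (l(u) = -4 + ((u² + u*u) + 330) = -4 + ((u² + u²) + 330) = -4 + (2*u² + 330) = -4 + (330 + 2*u²) = 326 + 2*u²)
(l(428) + P)/(-183187 + 247659) = ((326 + 2*428²) + 400)/(-183187 + 247659) = ((326 + 2*183184) + 400)/64472 = ((326 + 366368) + 400)*(1/64472) = (366694 + 400)*(1/64472) = 367094*(1/64472) = 183547/32236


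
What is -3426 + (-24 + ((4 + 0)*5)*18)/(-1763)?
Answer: -6040374/1763 ≈ -3426.2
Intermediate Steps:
-3426 + (-24 + ((4 + 0)*5)*18)/(-1763) = -3426 + (-24 + (4*5)*18)*(-1/1763) = -3426 + (-24 + 20*18)*(-1/1763) = -3426 + (-24 + 360)*(-1/1763) = -3426 + 336*(-1/1763) = -3426 - 336/1763 = -6040374/1763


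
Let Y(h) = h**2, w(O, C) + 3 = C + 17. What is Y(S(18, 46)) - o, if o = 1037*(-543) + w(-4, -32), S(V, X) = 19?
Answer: 563470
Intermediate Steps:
w(O, C) = 14 + C (w(O, C) = -3 + (C + 17) = -3 + (17 + C) = 14 + C)
o = -563109 (o = 1037*(-543) + (14 - 32) = -563091 - 18 = -563109)
Y(S(18, 46)) - o = 19**2 - 1*(-563109) = 361 + 563109 = 563470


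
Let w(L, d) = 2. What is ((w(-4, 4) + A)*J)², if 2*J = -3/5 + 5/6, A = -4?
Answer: 49/900 ≈ 0.054444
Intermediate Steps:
J = 7/60 (J = (-3/5 + 5/6)/2 = (-3*⅕ + 5*(⅙))/2 = (-⅗ + ⅚)/2 = (½)*(7/30) = 7/60 ≈ 0.11667)
((w(-4, 4) + A)*J)² = ((2 - 4)*(7/60))² = (-2*7/60)² = (-7/30)² = 49/900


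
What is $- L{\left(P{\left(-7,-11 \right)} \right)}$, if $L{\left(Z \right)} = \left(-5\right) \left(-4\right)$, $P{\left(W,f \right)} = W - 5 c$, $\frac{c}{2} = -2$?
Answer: $-20$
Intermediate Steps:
$c = -4$ ($c = 2 \left(-2\right) = -4$)
$P{\left(W,f \right)} = 20 + W$ ($P{\left(W,f \right)} = W - -20 = W + 20 = 20 + W$)
$L{\left(Z \right)} = 20$
$- L{\left(P{\left(-7,-11 \right)} \right)} = \left(-1\right) 20 = -20$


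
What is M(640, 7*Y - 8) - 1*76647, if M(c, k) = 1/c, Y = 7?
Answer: -49054079/640 ≈ -76647.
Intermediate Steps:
M(640, 7*Y - 8) - 1*76647 = 1/640 - 1*76647 = 1/640 - 76647 = -49054079/640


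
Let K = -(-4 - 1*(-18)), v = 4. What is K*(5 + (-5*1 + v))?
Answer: -56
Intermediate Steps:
K = -14 (K = -(-4 + 18) = -1*14 = -14)
K*(5 + (-5*1 + v)) = -14*(5 + (-5*1 + 4)) = -14*(5 + (-5 + 4)) = -14*(5 - 1) = -14*4 = -56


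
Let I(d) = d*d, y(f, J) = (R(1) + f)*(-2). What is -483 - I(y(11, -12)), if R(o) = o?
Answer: -1059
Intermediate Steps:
y(f, J) = -2 - 2*f (y(f, J) = (1 + f)*(-2) = -2 - 2*f)
I(d) = d²
-483 - I(y(11, -12)) = -483 - (-2 - 2*11)² = -483 - (-2 - 22)² = -483 - 1*(-24)² = -483 - 1*576 = -483 - 576 = -1059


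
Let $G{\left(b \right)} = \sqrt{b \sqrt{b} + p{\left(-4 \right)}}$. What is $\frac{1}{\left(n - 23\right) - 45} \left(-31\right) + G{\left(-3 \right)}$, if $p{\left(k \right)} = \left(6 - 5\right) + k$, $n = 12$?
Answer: $\frac{31}{56} + \sqrt{-3 - 3 i \sqrt{3}} \approx 1.7783 - 2.1213 i$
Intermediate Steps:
$p{\left(k \right)} = 1 + k$
$G{\left(b \right)} = \sqrt{-3 + b^{\frac{3}{2}}}$ ($G{\left(b \right)} = \sqrt{b \sqrt{b} + \left(1 - 4\right)} = \sqrt{b^{\frac{3}{2}} - 3} = \sqrt{-3 + b^{\frac{3}{2}}}$)
$\frac{1}{\left(n - 23\right) - 45} \left(-31\right) + G{\left(-3 \right)} = \frac{1}{\left(12 - 23\right) - 45} \left(-31\right) + \sqrt{-3 + \left(-3\right)^{\frac{3}{2}}} = \frac{1}{-11 - 45} \left(-31\right) + \sqrt{-3 - 3 i \sqrt{3}} = \frac{1}{-56} \left(-31\right) + \sqrt{-3 - 3 i \sqrt{3}} = \left(- \frac{1}{56}\right) \left(-31\right) + \sqrt{-3 - 3 i \sqrt{3}} = \frac{31}{56} + \sqrt{-3 - 3 i \sqrt{3}}$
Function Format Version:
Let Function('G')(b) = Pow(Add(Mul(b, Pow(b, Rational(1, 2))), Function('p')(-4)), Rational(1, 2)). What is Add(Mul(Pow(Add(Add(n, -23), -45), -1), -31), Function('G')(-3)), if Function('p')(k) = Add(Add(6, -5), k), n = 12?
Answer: Add(Rational(31, 56), Pow(Add(-3, Mul(-3, I, Pow(3, Rational(1, 2)))), Rational(1, 2))) ≈ Add(1.7783, Mul(-2.1213, I))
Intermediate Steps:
Function('p')(k) = Add(1, k)
Function('G')(b) = Pow(Add(-3, Pow(b, Rational(3, 2))), Rational(1, 2)) (Function('G')(b) = Pow(Add(Mul(b, Pow(b, Rational(1, 2))), Add(1, -4)), Rational(1, 2)) = Pow(Add(Pow(b, Rational(3, 2)), -3), Rational(1, 2)) = Pow(Add(-3, Pow(b, Rational(3, 2))), Rational(1, 2)))
Add(Mul(Pow(Add(Add(n, -23), -45), -1), -31), Function('G')(-3)) = Add(Mul(Pow(Add(Add(12, -23), -45), -1), -31), Pow(Add(-3, Pow(-3, Rational(3, 2))), Rational(1, 2))) = Add(Mul(Pow(Add(-11, -45), -1), -31), Pow(Add(-3, Mul(-3, I, Pow(3, Rational(1, 2)))), Rational(1, 2))) = Add(Mul(Pow(-56, -1), -31), Pow(Add(-3, Mul(-3, I, Pow(3, Rational(1, 2)))), Rational(1, 2))) = Add(Mul(Rational(-1, 56), -31), Pow(Add(-3, Mul(-3, I, Pow(3, Rational(1, 2)))), Rational(1, 2))) = Add(Rational(31, 56), Pow(Add(-3, Mul(-3, I, Pow(3, Rational(1, 2)))), Rational(1, 2)))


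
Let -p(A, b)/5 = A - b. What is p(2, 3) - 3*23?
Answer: -64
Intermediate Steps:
p(A, b) = -5*A + 5*b (p(A, b) = -5*(A - b) = -5*A + 5*b)
p(2, 3) - 3*23 = (-5*2 + 5*3) - 3*23 = (-10 + 15) - 69 = 5 - 69 = -64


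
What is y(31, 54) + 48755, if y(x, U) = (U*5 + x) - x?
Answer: 49025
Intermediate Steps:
y(x, U) = 5*U (y(x, U) = (5*U + x) - x = (x + 5*U) - x = 5*U)
y(31, 54) + 48755 = 5*54 + 48755 = 270 + 48755 = 49025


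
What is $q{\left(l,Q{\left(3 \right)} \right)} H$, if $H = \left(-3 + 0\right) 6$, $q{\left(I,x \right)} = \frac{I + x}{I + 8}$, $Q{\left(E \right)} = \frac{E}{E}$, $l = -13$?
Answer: $- \frac{216}{5} \approx -43.2$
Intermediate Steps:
$Q{\left(E \right)} = 1$
$q{\left(I,x \right)} = \frac{I + x}{8 + I}$
$H = -18$ ($H = \left(-3\right) 6 = -18$)
$q{\left(l,Q{\left(3 \right)} \right)} H = \frac{-13 + 1}{8 - 13} \left(-18\right) = \frac{1}{-5} \left(-12\right) \left(-18\right) = \left(- \frac{1}{5}\right) \left(-12\right) \left(-18\right) = \frac{12}{5} \left(-18\right) = - \frac{216}{5}$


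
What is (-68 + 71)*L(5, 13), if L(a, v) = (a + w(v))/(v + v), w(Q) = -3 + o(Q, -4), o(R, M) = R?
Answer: 45/26 ≈ 1.7308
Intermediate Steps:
w(Q) = -3 + Q
L(a, v) = (-3 + a + v)/(2*v) (L(a, v) = (a + (-3 + v))/(v + v) = (-3 + a + v)/((2*v)) = (-3 + a + v)*(1/(2*v)) = (-3 + a + v)/(2*v))
(-68 + 71)*L(5, 13) = (-68 + 71)*((½)*(-3 + 5 + 13)/13) = 3*((½)*(1/13)*15) = 3*(15/26) = 45/26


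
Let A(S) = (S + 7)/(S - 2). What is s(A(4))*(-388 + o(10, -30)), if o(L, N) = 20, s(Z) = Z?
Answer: -2024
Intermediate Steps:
A(S) = (7 + S)/(-2 + S)
s(A(4))*(-388 + o(10, -30)) = ((7 + 4)/(-2 + 4))*(-388 + 20) = (11/2)*(-368) = -2024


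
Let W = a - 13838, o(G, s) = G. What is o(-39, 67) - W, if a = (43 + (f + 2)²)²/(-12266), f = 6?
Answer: 169269983/12266 ≈ 13800.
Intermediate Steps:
a = -11449/12266 (a = (43 + (6 + 2)²)²/(-12266) = (43 + 8²)²*(-1/12266) = (43 + 64)²*(-1/12266) = 107²*(-1/12266) = 11449*(-1/12266) = -11449/12266 ≈ -0.93339)
W = -169748357/12266 (W = -11449/12266 - 13838 = -169748357/12266 ≈ -13839.)
o(-39, 67) - W = -39 - 1*(-169748357/12266) = -39 + 169748357/12266 = 169269983/12266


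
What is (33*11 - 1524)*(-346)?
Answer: 401706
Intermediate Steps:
(33*11 - 1524)*(-346) = (363 - 1524)*(-346) = -1161*(-346) = 401706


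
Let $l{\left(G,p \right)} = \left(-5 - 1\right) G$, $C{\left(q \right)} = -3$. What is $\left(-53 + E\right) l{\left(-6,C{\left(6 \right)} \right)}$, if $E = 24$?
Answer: $-1044$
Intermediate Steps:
$l{\left(G,p \right)} = - 6 G$
$\left(-53 + E\right) l{\left(-6,C{\left(6 \right)} \right)} = \left(-53 + 24\right) \left(\left(-6\right) \left(-6\right)\right) = \left(-29\right) 36 = -1044$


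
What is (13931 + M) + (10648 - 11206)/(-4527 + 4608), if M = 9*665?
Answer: 179182/9 ≈ 19909.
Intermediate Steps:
M = 5985
(13931 + M) + (10648 - 11206)/(-4527 + 4608) = (13931 + 5985) + (10648 - 11206)/(-4527 + 4608) = 19916 - 558/81 = 19916 - 558*1/81 = 19916 - 62/9 = 179182/9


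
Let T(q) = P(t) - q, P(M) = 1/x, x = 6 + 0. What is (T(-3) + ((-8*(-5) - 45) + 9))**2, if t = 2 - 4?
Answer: 1849/36 ≈ 51.361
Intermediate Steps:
x = 6
t = -2
P(M) = 1/6
T(q) = 1/6 - q
(T(-3) + ((-8*(-5) - 45) + 9))**2 = ((1/6 - 1*(-3)) + ((-8*(-5) - 45) + 9))**2 = ((1/6 + 3) + ((40 - 45) + 9))**2 = (19/6 + (-5 + 9))**2 = (19/6 + 4)**2 = (43/6)**2 = 1849/36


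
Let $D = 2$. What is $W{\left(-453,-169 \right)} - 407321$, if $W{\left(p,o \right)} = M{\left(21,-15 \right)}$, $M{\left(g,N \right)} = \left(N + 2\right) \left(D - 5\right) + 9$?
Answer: $-407273$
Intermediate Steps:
$M{\left(g,N \right)} = 3 - 3 N$ ($M{\left(g,N \right)} = \left(N + 2\right) \left(2 - 5\right) + 9 = \left(2 + N\right) \left(-3\right) + 9 = \left(-6 - 3 N\right) + 9 = 3 - 3 N$)
$W{\left(p,o \right)} = 48$ ($W{\left(p,o \right)} = 3 - -45 = 3 + 45 = 48$)
$W{\left(-453,-169 \right)} - 407321 = 48 - 407321 = -407273$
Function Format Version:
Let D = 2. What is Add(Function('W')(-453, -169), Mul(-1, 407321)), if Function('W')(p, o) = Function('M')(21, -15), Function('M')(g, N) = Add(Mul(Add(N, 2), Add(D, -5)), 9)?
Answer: -407273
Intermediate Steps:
Function('M')(g, N) = Add(3, Mul(-3, N)) (Function('M')(g, N) = Add(Mul(Add(N, 2), Add(2, -5)), 9) = Add(Mul(Add(2, N), -3), 9) = Add(Add(-6, Mul(-3, N)), 9) = Add(3, Mul(-3, N)))
Function('W')(p, o) = 48 (Function('W')(p, o) = Add(3, Mul(-3, -15)) = Add(3, 45) = 48)
Add(Function('W')(-453, -169), Mul(-1, 407321)) = Add(48, Mul(-1, 407321)) = Add(48, -407321) = -407273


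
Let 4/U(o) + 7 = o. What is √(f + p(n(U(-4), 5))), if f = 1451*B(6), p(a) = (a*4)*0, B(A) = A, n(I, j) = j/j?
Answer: √8706 ≈ 93.306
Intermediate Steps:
U(o) = 4/(-7 + o)
n(I, j) = 1
p(a) = 0 (p(a) = (4*a)*0 = 0)
f = 8706 (f = 1451*6 = 8706)
√(f + p(n(U(-4), 5))) = √(8706 + 0) = √8706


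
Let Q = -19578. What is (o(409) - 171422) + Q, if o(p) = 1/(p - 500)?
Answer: -17381001/91 ≈ -1.9100e+5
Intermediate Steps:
o(p) = 1/(-500 + p)
(o(409) - 171422) + Q = (1/(-500 + 409) - 171422) - 19578 = (1/(-91) - 171422) - 19578 = (-1/91 - 171422) - 19578 = -15599403/91 - 19578 = -17381001/91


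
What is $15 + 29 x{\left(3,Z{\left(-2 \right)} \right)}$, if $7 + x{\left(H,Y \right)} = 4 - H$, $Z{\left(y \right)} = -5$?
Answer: $-159$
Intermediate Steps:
$x{\left(H,Y \right)} = -3 - H$ ($x{\left(H,Y \right)} = -7 - \left(-4 + H\right) = -3 - H$)
$15 + 29 x{\left(3,Z{\left(-2 \right)} \right)} = 15 + 29 \left(-3 - 3\right) = 15 + 29 \left(-6\right) = 15 - 174 = -159$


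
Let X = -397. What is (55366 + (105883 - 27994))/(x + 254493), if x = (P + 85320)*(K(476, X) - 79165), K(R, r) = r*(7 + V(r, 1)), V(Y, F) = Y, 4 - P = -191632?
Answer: 133255/20956130233 ≈ 6.3588e-6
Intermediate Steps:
P = 191636 (P = 4 - 1*(-191632) = 4 + 191632 = 191636)
K(R, r) = r*(7 + r)
x = 20955875740 (x = (191636 + 85320)*(-397*(7 - 397) - 79165) = 276956*(-397*(-390) - 79165) = 276956*(154830 - 79165) = 276956*75665 = 20955875740)
(55366 + (105883 - 27994))/(x + 254493) = (55366 + (105883 - 27994))/(20955875740 + 254493) = (55366 + 77889)/20956130233 = 133255*(1/20956130233) = 133255/20956130233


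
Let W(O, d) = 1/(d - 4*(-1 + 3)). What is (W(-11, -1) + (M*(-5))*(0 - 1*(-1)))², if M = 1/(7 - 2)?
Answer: 100/81 ≈ 1.2346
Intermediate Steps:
M = ⅕ (M = 1/5 = ⅕ ≈ 0.20000)
W(O, d) = 1/(-8 + d) (W(O, d) = 1/(d - 4*2) = 1/(d - 8) = 1/(-8 + d))
(W(-11, -1) + (M*(-5))*(0 - 1*(-1)))² = (1/(-8 - 1) + ((⅕)*(-5))*(0 - 1*(-1)))² = (1/(-9) - (0 + 1))² = (-⅑ - 1*1)² = (-⅑ - 1)² = (-10/9)² = 100/81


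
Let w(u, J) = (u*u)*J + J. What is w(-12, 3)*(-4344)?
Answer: -1889640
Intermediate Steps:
w(u, J) = J + J*u² (w(u, J) = u²*J + J = J*u² + J = J + J*u²)
w(-12, 3)*(-4344) = (3*(1 + (-12)²))*(-4344) = (3*(1 + 144))*(-4344) = (3*145)*(-4344) = 435*(-4344) = -1889640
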